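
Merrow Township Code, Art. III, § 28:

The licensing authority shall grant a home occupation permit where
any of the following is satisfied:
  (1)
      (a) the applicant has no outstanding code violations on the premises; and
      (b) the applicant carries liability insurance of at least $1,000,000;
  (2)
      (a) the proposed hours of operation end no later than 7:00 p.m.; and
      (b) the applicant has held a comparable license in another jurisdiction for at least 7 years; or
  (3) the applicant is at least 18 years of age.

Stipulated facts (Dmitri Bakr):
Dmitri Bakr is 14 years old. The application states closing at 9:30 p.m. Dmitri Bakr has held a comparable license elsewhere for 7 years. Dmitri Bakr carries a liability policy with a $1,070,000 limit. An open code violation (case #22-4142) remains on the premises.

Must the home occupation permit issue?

No — denied.

(a) no code violations — fails.
(b) insurance ≥ $1,000,000 — satisfied.
(1): F AND T → false.
(a) closes by 7 p.m. — not met.
(b) prior license ≥ 7 yr — holds.
So (2) is not satisfied (F AND T).
(3) age ≥ 18 — fails.
Overall = F OR F OR F = false.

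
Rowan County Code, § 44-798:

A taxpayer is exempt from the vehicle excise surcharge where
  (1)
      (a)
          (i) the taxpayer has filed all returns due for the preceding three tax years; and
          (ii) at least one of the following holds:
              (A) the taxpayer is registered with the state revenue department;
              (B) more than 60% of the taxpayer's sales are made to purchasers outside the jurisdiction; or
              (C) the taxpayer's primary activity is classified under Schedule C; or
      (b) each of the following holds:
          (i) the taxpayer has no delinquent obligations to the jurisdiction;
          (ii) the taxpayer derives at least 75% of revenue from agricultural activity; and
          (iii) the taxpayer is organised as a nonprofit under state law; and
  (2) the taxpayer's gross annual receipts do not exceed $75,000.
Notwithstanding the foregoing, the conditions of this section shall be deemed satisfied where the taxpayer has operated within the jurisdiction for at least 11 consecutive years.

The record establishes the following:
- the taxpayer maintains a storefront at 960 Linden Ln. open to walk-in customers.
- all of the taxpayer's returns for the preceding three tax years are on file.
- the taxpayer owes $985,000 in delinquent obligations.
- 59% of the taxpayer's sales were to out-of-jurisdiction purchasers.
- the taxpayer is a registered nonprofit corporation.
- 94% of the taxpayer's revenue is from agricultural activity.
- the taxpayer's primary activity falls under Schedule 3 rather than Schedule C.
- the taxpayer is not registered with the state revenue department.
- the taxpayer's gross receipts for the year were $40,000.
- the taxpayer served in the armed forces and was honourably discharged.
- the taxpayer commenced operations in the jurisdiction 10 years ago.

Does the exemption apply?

(i) returns current — met.
(A) state-registered — not satisfied.
(B) >60% out-of-jur. sales — fails.
(C) Schedule C activity — fails.
(ii) = F OR F OR F = false.
So (a) is not satisfied (T AND F).
(i) no delinquency — fails.
(ii) ≥75% agricultural — met.
(iii) nonprofit — met.
(b): F AND T AND T → false.
So (1) is not satisfied (F OR F).
(2) receipts ≤ $75,000 — met.
Overall = F AND T = false.
Exception (≥ 11 yrs in jurisdiction) — not satisfied.
Result: main false OR exception false → false.

No — not exempt.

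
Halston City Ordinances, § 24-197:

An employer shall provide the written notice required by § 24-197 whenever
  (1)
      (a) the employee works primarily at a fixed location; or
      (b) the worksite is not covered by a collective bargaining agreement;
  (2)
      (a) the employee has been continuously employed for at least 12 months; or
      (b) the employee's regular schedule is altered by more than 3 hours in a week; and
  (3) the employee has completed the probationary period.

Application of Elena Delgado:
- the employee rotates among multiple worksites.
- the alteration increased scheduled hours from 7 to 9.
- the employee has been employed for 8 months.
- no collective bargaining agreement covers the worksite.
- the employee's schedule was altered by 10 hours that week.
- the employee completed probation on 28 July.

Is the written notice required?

(a) fixed location — fails.
(b) no CBA — met.
So (1) is satisfied (F OR T).
(a) tenure ≥ 12 mo. — not satisfied.
(b) schedule shift > 3h — met.
(2) = F OR T = true.
(3) past probation — holds.
So Overall is satisfied (T AND T AND T).

Yes — required.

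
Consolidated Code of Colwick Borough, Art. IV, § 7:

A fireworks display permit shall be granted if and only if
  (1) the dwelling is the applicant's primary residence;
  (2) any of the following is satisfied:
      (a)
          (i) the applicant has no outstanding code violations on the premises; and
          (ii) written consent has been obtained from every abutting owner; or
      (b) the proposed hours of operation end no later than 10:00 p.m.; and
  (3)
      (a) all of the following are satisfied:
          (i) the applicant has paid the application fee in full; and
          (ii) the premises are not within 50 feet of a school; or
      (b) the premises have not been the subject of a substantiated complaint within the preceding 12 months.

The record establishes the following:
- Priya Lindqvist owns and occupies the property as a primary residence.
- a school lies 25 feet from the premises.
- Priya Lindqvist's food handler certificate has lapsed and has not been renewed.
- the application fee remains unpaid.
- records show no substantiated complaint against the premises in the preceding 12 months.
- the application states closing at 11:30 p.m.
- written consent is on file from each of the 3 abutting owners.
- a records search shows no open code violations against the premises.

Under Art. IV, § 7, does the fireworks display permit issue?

Yes — granted.

(1) primary residence — holds.
(i) no code violations — met.
(ii) all abutters consent — holds.
(a) = T AND T = true.
(b) closes by 10 p.m. — not satisfied.
(2): T OR F → true.
(i) fee paid — not satisfied.
(ii) ≥50 ft from school — fails.
So (a) is not satisfied (F AND F).
(b) no complaint in 12 mo. — met.
(3) = F OR T = true.
Overall: T AND T AND T → true.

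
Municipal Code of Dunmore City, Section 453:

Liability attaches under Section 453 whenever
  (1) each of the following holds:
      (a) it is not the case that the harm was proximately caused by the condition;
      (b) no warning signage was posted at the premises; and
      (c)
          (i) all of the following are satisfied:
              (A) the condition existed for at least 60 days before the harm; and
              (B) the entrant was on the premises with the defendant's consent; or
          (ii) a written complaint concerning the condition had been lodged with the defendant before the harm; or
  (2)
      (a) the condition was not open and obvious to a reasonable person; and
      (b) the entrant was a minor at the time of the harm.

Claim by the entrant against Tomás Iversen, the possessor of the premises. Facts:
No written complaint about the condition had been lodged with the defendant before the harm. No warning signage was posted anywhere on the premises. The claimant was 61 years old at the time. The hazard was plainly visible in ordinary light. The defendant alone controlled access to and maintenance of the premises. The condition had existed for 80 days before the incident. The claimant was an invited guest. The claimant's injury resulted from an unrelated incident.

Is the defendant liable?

(a) not (proximate cause) — satisfied.
(b) no signage posted — satisfied.
(A) condition ≥60 days old — satisfied.
(B) consent to enter — holds.
(i): T AND T → true.
(ii) complaint lodged — fails.
(c): T OR F → true.
(1): T AND T AND T → true.
(a) not open/obvious — not satisfied.
(b) entrant a minor — fails.
So (2) is not satisfied (F AND F).
Overall: T OR F → true.

Yes — liable.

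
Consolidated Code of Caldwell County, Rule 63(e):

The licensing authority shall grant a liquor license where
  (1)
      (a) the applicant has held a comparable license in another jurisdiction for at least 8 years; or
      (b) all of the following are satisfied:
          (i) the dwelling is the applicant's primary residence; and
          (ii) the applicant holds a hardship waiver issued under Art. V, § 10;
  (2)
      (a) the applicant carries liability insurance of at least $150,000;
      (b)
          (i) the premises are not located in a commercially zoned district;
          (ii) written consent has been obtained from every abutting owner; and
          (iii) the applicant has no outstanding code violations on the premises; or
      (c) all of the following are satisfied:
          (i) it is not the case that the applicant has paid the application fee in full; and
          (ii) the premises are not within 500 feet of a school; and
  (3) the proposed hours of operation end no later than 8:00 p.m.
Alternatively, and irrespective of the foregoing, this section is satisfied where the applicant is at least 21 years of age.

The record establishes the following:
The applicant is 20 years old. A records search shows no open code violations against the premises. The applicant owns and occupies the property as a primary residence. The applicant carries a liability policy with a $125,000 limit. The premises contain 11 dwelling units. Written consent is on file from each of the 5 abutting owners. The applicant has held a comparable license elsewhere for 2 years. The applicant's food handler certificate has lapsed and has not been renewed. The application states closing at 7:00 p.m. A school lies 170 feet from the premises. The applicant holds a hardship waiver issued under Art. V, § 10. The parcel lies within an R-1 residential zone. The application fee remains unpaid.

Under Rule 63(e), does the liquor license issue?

(a) prior license ≥ 8 yr — fails.
(i) primary residence — met.
(ii) hardship waiver — holds.
(b): T AND T → true.
(1) = F OR T = true.
(a) insurance ≥ $150,000 — fails.
(i) not (commercially zoned) — holds.
(ii) all abutters consent — holds.
(iii) no code violations — holds.
So (b) is satisfied (T AND T AND T).
(i) not (fee paid) — satisfied.
(ii) ≥500 ft from school — fails.
(c) = T AND F = false.
So (2) is satisfied (F OR T OR F).
(3) closes by 8 p.m. — holds.
Overall: T AND T AND T → true.
Exception (age ≥ 21) — not satisfied.
Result: main true OR exception false → true.

Yes — granted.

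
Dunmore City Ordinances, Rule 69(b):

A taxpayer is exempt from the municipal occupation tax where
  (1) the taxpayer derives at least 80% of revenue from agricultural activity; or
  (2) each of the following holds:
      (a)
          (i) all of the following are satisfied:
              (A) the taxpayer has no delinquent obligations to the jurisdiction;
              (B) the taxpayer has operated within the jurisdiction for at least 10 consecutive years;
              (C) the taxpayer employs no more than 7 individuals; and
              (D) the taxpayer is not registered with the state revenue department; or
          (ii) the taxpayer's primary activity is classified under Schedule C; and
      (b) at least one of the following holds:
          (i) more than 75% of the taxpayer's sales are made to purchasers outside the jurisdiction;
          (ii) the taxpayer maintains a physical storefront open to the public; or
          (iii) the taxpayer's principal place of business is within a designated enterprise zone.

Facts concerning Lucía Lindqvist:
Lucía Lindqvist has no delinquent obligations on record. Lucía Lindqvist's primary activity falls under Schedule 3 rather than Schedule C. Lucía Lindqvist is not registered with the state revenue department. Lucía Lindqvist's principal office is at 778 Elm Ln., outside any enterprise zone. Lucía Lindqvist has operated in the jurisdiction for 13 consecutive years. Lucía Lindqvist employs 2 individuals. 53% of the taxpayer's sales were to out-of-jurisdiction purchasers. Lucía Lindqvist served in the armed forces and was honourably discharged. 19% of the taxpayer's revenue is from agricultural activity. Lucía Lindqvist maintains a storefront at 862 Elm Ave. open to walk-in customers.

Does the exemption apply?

Yes — exempt.

(1) ≥80% agricultural — not satisfied.
(A) no delinquency — met.
(B) ≥ 10 yrs in jurisdiction — holds.
(C) ≤ 7 employees — met.
(D) not (state-registered) — met.
(i) = T AND T AND T AND T = true.
(ii) Schedule C activity — fails.
(a): T OR F → true.
(i) >75% out-of-jur. sales — not met.
(ii) has storefront — satisfied.
(iii) in enterprise zone — not met.
So (b) is satisfied (F OR T OR F).
So (2) is satisfied (T AND T).
So Overall is satisfied (F OR T).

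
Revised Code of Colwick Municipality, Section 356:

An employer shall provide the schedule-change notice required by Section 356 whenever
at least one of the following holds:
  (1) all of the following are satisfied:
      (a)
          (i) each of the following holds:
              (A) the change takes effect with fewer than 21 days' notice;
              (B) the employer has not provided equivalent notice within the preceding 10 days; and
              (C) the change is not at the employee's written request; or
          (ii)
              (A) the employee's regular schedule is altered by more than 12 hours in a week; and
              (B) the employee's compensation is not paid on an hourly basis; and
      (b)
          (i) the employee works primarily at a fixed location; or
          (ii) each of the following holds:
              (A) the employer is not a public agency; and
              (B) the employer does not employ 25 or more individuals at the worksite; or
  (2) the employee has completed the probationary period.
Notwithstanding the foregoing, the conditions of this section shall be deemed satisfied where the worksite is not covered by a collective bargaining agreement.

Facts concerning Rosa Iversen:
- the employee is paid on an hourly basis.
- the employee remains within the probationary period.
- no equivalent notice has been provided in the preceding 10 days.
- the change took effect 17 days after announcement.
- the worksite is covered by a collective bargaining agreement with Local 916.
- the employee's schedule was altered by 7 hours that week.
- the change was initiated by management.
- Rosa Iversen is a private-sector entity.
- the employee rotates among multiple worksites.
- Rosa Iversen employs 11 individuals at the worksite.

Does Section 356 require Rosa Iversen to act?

(A) < 21 days' notice — met.
(B) no recent notice — satisfied.
(C) not employee-requested — holds.
So (i) is satisfied (T AND T AND T).
(A) schedule shift > 12h — not satisfied.
(B) not (hourly-paid) — not satisfied.
(ii) = F AND F = false.
So (a) is satisfied (T OR F).
(i) fixed location — not met.
(A) not (public agency) — holds.
(B) not (≥ 25 at site) — holds.
(ii) = T AND T = true.
(b): F OR T → true.
(1): T AND T → true.
(2) past probation — not met.
Overall: T OR F → true.
Exception (no CBA) — not satisfied.
Result: main true OR exception false → true.

Yes — required.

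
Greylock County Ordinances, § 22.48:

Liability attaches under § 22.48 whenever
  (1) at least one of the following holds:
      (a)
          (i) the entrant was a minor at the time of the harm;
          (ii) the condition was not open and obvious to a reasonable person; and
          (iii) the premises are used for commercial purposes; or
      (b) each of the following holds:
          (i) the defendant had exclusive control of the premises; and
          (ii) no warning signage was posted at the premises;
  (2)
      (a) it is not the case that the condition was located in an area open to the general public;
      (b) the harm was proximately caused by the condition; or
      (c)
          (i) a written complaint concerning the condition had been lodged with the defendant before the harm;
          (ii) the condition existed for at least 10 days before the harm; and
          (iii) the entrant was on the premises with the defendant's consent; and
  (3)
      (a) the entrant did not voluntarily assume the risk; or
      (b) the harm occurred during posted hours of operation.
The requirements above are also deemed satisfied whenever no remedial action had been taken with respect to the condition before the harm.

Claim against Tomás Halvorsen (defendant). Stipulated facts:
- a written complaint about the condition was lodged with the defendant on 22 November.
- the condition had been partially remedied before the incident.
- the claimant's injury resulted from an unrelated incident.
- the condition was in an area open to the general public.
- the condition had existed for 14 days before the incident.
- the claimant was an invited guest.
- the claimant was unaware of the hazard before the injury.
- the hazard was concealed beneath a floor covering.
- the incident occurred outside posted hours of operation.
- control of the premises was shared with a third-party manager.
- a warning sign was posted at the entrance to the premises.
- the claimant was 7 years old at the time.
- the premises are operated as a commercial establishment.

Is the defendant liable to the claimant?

Yes — liable.

(i) entrant a minor — holds.
(ii) not open/obvious — met.
(iii) commercial use — satisfied.
(a) = T AND T AND T = true.
(i) exclusive control — not satisfied.
(ii) no signage posted — not met.
(b): F AND F → false.
(1) = T OR F = true.
(a) not (public area) — fails.
(b) proximate cause — not met.
(i) complaint lodged — holds.
(ii) condition ≥10 days old — met.
(iii) consent to enter — met.
(c): T AND T AND T → true.
So (2) is satisfied (F OR F OR T).
(a) no assumed risk — met.
(b) during posted hours — not met.
So (3) is satisfied (T OR F).
So Overall is satisfied (T AND T AND T).
Exception (no remedial action) — not satisfied.
Result: main true OR exception false → true.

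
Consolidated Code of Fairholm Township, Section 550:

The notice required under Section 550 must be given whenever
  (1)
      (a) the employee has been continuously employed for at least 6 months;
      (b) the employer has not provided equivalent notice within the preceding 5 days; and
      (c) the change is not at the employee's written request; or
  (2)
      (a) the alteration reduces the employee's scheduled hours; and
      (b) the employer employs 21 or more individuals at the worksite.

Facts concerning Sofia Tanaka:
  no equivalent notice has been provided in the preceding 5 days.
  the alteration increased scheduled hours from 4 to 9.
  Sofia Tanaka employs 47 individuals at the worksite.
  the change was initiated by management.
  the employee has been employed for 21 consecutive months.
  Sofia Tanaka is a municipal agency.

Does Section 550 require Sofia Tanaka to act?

(a) tenure ≥ 6 mo. — holds.
(b) no recent notice — met.
(c) not employee-requested — met.
So (1) is satisfied (T AND T AND T).
(a) hours reduced — not met.
(b) ≥ 21 at site — holds.
(2): F AND T → false.
So Overall is satisfied (T OR F).

Yes — required.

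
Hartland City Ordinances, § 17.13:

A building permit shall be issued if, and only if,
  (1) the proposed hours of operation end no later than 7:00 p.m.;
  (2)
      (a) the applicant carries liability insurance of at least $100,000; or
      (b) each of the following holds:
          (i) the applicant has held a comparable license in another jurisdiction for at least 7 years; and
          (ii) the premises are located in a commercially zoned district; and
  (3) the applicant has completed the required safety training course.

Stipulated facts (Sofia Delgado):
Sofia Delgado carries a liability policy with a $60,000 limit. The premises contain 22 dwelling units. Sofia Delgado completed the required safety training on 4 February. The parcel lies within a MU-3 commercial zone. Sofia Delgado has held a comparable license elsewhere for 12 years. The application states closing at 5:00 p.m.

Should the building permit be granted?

(1) closes by 7 p.m. — satisfied.
(a) insurance ≥ $100,000 — not met.
(i) prior license ≥ 7 yr — satisfied.
(ii) commercially zoned — holds.
(b): T AND T → true.
(2) = F OR T = true.
(3) safety training — met.
So Overall is satisfied (T AND T AND T).

Yes — granted.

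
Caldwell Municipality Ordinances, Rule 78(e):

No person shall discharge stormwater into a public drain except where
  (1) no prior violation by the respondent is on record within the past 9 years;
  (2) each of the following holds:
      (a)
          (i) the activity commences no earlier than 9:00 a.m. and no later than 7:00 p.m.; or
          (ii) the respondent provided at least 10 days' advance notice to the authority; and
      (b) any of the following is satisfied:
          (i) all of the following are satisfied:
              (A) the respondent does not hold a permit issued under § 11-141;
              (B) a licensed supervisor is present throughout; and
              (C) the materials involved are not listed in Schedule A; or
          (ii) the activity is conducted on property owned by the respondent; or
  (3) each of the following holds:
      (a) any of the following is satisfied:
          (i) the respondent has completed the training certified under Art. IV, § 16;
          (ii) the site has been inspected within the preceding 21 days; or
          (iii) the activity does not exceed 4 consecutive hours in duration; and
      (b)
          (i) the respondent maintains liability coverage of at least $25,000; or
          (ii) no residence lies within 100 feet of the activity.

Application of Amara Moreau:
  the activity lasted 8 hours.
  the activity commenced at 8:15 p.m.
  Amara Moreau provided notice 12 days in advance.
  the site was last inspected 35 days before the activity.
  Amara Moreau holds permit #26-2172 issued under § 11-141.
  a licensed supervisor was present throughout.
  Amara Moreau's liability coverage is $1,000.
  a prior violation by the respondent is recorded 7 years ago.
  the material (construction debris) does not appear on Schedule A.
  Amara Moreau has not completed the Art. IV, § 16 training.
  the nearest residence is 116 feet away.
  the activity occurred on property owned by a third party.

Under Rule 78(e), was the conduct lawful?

No — unlawful.

(1) no prior violation — not met.
(i) start within hours — not satisfied.
(ii) ≥10 days' notice — met.
(a): F OR T → true.
(A) not (holds permit) — not met.
(B) supervisor present — satisfied.
(C) not (Schedule A material) — holds.
(i): F AND T AND T → false.
(ii) own property — not satisfied.
So (b) is not satisfied (F OR F).
(2) = T AND F = false.
(i) training certified — not satisfied.
(ii) site inspected — not satisfied.
(iii) ≤ 4 hrs duration — fails.
(a) = F OR F OR F = false.
(i) coverage ≥ $25,000 — fails.
(ii) no residence in 100 ft — holds.
(b) = F OR T = true.
(3) = F AND T = false.
Overall: F OR F OR F → false.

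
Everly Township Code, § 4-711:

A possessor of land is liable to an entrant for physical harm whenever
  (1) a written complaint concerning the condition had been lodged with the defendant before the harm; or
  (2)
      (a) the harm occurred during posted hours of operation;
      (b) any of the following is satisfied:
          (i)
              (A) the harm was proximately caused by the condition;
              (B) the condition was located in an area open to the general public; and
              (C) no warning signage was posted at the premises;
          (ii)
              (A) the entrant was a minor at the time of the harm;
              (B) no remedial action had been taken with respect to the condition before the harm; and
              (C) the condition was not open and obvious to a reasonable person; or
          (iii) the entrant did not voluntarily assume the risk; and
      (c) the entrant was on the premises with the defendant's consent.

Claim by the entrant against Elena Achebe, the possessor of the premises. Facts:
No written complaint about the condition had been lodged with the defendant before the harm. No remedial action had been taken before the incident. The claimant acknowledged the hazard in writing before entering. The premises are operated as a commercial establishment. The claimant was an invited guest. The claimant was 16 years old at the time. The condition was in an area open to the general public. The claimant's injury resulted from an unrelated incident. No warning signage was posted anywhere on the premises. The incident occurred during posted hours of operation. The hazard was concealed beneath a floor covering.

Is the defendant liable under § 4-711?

(1) complaint lodged — not satisfied.
(a) during posted hours — holds.
(A) proximate cause — fails.
(B) public area — satisfied.
(C) no signage posted — met.
So (i) is not satisfied (F AND T AND T).
(A) entrant a minor — satisfied.
(B) no remedial action — satisfied.
(C) not open/obvious — satisfied.
(ii) = T AND T AND T = true.
(iii) no assumed risk — not satisfied.
So (b) is satisfied (F OR T OR F).
(c) consent to enter — met.
(2) = T AND T AND T = true.
Overall = F OR T = true.

Yes — liable.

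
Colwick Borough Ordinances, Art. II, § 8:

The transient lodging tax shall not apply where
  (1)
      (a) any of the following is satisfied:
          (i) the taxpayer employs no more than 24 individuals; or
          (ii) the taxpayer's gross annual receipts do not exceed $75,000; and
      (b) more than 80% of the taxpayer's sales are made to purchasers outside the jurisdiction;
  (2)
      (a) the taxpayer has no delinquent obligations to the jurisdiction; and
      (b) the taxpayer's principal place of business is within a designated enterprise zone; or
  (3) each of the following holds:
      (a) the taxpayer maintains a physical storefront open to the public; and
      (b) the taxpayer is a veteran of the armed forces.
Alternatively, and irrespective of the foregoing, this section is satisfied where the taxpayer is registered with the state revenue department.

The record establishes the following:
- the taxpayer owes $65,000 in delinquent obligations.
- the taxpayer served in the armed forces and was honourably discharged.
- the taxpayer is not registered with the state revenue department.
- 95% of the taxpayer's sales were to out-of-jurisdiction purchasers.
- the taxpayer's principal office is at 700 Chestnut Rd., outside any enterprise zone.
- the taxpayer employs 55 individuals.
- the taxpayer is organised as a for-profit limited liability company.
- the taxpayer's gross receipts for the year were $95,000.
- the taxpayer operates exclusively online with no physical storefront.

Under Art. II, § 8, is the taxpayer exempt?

(i) ≤ 24 employees — fails.
(ii) receipts ≤ $75,000 — not satisfied.
(a): F OR F → false.
(b) >80% out-of-jur. sales — holds.
So (1) is not satisfied (F AND T).
(a) no delinquency — not satisfied.
(b) in enterprise zone — not satisfied.
(2): F AND F → false.
(a) has storefront — fails.
(b) veteran — holds.
(3): F AND T → false.
So Overall is not satisfied (F OR F OR F).
Exception (state-registered) — not satisfied.
Result: main false OR exception false → false.

No — not exempt.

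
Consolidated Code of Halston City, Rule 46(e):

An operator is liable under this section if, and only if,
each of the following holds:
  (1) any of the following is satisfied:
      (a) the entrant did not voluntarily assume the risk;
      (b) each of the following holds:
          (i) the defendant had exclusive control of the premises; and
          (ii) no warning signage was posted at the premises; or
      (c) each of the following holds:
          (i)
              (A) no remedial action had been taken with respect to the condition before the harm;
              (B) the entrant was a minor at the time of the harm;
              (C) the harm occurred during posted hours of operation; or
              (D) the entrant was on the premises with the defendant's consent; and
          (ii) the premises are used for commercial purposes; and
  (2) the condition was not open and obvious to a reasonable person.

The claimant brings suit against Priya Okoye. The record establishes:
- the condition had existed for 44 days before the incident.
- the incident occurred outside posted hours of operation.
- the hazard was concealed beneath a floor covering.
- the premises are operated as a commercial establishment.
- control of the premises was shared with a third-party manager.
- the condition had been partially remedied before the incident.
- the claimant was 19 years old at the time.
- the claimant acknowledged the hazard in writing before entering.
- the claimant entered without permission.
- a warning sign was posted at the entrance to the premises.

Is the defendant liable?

(a) no assumed risk — not met.
(i) exclusive control — fails.
(ii) no signage posted — not satisfied.
So (b) is not satisfied (F AND F).
(A) no remedial action — not met.
(B) entrant a minor — not met.
(C) during posted hours — not met.
(D) consent to enter — not satisfied.
(i): F OR F OR F OR F → false.
(ii) commercial use — holds.
(c): F AND T → false.
(1): F OR F OR F → false.
(2) not open/obvious — met.
Overall = F AND T = false.

No — not liable.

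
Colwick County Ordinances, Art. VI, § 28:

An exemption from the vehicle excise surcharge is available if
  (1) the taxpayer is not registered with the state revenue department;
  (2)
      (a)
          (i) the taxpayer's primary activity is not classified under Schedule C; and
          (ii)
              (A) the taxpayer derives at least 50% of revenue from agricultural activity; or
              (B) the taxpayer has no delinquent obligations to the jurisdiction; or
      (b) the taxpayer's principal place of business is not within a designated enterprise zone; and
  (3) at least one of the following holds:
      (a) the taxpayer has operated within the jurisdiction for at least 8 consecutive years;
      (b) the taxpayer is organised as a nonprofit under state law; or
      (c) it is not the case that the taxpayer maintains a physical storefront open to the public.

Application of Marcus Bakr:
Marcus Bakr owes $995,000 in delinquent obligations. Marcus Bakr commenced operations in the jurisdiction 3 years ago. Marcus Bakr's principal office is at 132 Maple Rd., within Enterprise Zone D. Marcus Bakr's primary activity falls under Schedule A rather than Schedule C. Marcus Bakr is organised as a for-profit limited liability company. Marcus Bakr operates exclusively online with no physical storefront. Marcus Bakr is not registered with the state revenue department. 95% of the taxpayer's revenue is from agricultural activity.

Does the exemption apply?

(1) not (state-registered) — satisfied.
(i) not (Schedule C activity) — met.
(A) ≥50% agricultural — holds.
(B) no delinquency — fails.
(ii) = T OR F = true.
(a): T AND T → true.
(b) not (in enterprise zone) — not satisfied.
So (2) is satisfied (T OR F).
(a) ≥ 8 yrs in jurisdiction — not satisfied.
(b) nonprofit — fails.
(c) not (has storefront) — satisfied.
(3) = F OR F OR T = true.
So Overall is satisfied (T AND T AND T).

Yes — exempt.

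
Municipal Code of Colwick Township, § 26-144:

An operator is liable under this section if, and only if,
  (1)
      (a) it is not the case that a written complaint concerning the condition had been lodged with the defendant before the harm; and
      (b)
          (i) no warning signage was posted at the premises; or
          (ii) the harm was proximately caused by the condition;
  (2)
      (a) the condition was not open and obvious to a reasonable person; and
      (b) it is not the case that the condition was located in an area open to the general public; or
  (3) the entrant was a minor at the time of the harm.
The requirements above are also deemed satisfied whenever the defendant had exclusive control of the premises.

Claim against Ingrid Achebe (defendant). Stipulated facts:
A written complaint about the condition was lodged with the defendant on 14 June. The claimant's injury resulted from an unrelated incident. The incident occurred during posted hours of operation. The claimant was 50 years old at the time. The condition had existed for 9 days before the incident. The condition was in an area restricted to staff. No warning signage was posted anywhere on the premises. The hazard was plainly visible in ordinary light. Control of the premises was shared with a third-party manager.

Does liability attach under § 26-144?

No — not liable.

(a) not (complaint lodged) — fails.
(i) no signage posted — holds.
(ii) proximate cause — fails.
So (b) is satisfied (T OR F).
(1): F AND T → false.
(a) not open/obvious — not met.
(b) not (public area) — satisfied.
(2): F AND T → false.
(3) entrant a minor — not met.
Overall: F OR F OR F → false.
Exception (exclusive control) — not satisfied.
Result: main false OR exception false → false.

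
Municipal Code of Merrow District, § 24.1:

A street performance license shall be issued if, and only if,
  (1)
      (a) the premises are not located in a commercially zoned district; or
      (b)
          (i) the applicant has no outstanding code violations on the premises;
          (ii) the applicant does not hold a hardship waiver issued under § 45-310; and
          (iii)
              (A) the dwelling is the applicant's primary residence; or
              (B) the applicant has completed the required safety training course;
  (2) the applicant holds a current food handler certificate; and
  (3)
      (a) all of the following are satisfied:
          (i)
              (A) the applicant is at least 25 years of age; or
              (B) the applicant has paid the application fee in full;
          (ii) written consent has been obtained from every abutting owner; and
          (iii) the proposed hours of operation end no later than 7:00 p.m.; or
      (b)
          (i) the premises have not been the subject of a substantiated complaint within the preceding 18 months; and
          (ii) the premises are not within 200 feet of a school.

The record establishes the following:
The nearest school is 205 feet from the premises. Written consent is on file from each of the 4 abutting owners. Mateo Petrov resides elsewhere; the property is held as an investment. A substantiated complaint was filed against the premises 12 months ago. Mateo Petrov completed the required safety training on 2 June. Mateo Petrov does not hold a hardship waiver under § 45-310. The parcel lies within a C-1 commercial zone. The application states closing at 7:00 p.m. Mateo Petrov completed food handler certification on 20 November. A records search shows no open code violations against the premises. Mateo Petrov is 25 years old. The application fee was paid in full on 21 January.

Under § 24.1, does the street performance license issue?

(a) not (commercially zoned) — not met.
(i) no code violations — met.
(ii) not (hardship waiver) — satisfied.
(A) primary residence — not met.
(B) safety training — met.
(iii) = F OR T = true.
(b) = T AND T AND T = true.
So (1) is satisfied (F OR T).
(2) food handler cert. — holds.
(A) age ≥ 25 — satisfied.
(B) fee paid — met.
(i): T OR T → true.
(ii) all abutters consent — met.
(iii) closes by 7 p.m. — satisfied.
(a) = T AND T AND T = true.
(i) no complaint in 18 mo. — not satisfied.
(ii) ≥200 ft from school — holds.
So (b) is not satisfied (F AND T).
(3) = T OR F = true.
Overall = T AND T AND T = true.

Yes — granted.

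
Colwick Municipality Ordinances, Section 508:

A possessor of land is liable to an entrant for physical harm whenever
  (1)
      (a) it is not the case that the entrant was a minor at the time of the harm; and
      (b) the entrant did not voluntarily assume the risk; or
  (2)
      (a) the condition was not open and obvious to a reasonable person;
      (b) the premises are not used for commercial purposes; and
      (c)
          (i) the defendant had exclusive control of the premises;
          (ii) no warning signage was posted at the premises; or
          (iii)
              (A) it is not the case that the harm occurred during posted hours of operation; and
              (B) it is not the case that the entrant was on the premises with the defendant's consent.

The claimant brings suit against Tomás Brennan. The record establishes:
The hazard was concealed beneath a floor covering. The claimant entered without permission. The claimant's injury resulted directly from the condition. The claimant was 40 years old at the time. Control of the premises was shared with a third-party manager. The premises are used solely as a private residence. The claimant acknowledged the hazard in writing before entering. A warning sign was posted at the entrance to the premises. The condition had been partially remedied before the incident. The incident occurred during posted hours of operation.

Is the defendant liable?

(a) not (entrant a minor) — met.
(b) no assumed risk — fails.
(1): T AND F → false.
(a) not open/obvious — satisfied.
(b) not (commercial use) — satisfied.
(i) exclusive control — fails.
(ii) no signage posted — not satisfied.
(A) not (during posted hours) — fails.
(B) not (consent to enter) — satisfied.
So (iii) is not satisfied (F AND T).
(c) = F OR F OR F = false.
So (2) is not satisfied (T AND T AND F).
Overall: F OR F → false.

No — not liable.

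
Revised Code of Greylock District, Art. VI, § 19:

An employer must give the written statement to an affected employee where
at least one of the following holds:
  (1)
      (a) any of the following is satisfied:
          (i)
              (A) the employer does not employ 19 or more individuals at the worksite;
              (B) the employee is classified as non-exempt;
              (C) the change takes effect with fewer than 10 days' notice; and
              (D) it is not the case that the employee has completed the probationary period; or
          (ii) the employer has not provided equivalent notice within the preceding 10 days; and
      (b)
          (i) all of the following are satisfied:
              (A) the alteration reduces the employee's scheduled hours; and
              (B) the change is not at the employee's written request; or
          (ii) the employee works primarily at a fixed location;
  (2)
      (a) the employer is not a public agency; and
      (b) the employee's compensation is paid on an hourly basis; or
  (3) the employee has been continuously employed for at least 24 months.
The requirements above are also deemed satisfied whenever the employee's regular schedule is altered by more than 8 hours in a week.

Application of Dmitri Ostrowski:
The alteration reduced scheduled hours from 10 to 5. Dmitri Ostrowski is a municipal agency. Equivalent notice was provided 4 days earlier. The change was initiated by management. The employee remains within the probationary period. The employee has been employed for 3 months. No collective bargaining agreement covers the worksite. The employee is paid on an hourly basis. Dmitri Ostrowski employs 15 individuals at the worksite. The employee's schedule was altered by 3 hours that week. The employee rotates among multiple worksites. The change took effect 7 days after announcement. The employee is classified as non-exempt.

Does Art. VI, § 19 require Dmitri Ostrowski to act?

Yes — required.

(A) not (≥ 19 at site) — met.
(B) non-exempt — met.
(C) < 10 days' notice — holds.
(D) not (past probation) — satisfied.
So (i) is satisfied (T AND T AND T AND T).
(ii) no recent notice — not satisfied.
(a) = T OR F = true.
(A) hours reduced — met.
(B) not employee-requested — met.
So (i) is satisfied (T AND T).
(ii) fixed location — not met.
(b): T OR F → true.
(1): T AND T → true.
(a) not (public agency) — fails.
(b) hourly-paid — holds.
(2) = F AND T = false.
(3) tenure ≥ 24 mo. — fails.
Overall: T OR F OR F → true.
Exception (schedule shift > 8h) — not satisfied.
Result: main true OR exception false → true.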